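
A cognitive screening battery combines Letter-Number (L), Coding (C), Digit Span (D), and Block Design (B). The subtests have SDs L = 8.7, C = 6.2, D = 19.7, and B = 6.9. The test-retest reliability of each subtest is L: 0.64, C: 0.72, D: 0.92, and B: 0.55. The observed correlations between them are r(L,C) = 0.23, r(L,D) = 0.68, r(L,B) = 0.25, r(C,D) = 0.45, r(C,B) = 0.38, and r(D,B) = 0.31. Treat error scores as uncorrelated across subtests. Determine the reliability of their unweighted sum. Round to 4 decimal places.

Var(L+C+D+B) = 8.7² + 6.2² + 19.7² + 6.9² + 2·[8.7·6.2·0.23 + 8.7·19.7·0.68 + 8.7·6.9·0.25 + 6.2·19.7·0.45 + 6.2·6.9·0.38 + 19.7·6.9·0.31] = 549.83 + 514.633 = 1064.46.
Under uncorrelated errors the observed covariances equal the true-score covariances, so only the own-variance terms attenuate.
True-score variance = [8.7²·0.64 + 6.2²·0.72 + 19.7²·0.92 + 6.9²·0.55] + 514.633 = 459.347 + 514.633 = 973.98.
Reliability = 973.98 / 1064.46 = 0.9150.

0.9150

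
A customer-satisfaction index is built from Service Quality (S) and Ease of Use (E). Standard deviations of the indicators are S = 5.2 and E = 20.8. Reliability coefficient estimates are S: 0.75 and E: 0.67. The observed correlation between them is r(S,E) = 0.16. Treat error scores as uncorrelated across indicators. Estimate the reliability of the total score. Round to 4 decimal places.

0.6975

Var(S+E) = 5.2² + 20.8² + 2·[5.2·20.8·0.16] = 459.68 + 34.6112 = 494.291.
With uncorrelated errors the cross-covariances are all true-score covariance, so they carry over unchanged; only the diagonal terms shrink to ρᵢσᵢ².
True-score variance = [5.2²·0.75 + 20.8²·0.67] + 34.6112 = 310.149 + 34.6112 = 344.76.
Reliability = 344.76 / 494.291 = 0.6975.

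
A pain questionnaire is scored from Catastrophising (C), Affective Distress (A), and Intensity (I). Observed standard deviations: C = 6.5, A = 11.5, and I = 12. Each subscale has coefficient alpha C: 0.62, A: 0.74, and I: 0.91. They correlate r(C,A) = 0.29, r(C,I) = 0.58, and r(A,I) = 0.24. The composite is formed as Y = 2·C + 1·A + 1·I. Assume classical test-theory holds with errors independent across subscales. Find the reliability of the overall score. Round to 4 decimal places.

0.8568

Var(Y) = 2²·6.5² + 11.5² + 12² + 2·[2·6.5·11.5·0.29 + 2·6.5·12·0.58 + 11.5·12·0.24] = 445.25 + 333.91 = 779.16.
Because errors are independent across components, Cov(Tᵢ,Tⱼ) = Cov(Xᵢ,Xⱼ); the off-diagonal part of the true-score variance is the same as above.
True-score variance = [2²·6.5²·0.62 + 11.5²·0.74 + 12²·0.91] + 333.91 = 333.685 + 333.91 = 667.595.
Reliability = 667.595 / 779.16 = 0.8568.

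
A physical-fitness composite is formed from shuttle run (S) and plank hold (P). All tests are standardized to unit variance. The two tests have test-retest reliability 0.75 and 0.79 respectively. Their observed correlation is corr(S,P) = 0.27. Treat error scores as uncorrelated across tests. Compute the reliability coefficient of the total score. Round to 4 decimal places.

Var(S+P) = 2 + 2·[0.27] = 2 + 0.54 = 2.54.
With uncorrelated errors the cross-covariances are all true-score covariance, so they carry over unchanged; only the diagonal terms shrink to ρᵢσᵢ².
True-score variance = [0.75 + 0.79] + 0.54 = 1.54 + 0.54 = 2.08.
Reliability = 2.08 / 2.54 = 0.8189.

0.8189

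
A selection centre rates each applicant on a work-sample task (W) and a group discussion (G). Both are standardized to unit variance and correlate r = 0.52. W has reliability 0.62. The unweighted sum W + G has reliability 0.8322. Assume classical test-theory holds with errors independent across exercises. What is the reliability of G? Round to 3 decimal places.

0.870

Var(W+G) = 2 + 2·0.52 = 3.040.
True-score variance = ρ_W + ρ_G + 2·0.52, so 0.8322 = (0.62 + ρ_G + 1.04) / 3.040.
ρ_G = 0.8322·3.040 − 0.62 − 1.04 = 0.870.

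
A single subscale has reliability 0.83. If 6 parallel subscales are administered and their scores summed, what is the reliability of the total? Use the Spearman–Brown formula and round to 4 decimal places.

ρ_k = kρ / (1 + (k−1)ρ) = 6·0.83 / (1 + 5·0.83) = 4.980 / 5.150 = 0.9670.

0.9670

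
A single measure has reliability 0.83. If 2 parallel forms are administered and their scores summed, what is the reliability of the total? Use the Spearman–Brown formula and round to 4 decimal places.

0.9071

ρ_k = kρ / (1 + (k−1)ρ) = 2·0.83 / (1 + 1·0.83) = 1.660 / 1.830 = 0.9071.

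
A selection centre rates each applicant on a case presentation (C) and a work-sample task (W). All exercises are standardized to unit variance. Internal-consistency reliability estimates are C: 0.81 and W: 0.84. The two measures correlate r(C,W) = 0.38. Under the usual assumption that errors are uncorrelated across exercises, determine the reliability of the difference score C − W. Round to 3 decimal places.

0.718

Var(C−W) = 1 + 1 − 2·0.38 = 2 − 0.76 = 1.24.
Because errors are independent across components, Cov(Tᵢ,Tⱼ) = Cov(Xᵢ,Xⱼ); the off-diagonal part of the true-score variance is the same as above.
True-score variance = [0.81 + 0.84] − 0.76 = 1.65 − 0.76 = 0.89.
Reliability = 0.89 / 1.24 = 0.718.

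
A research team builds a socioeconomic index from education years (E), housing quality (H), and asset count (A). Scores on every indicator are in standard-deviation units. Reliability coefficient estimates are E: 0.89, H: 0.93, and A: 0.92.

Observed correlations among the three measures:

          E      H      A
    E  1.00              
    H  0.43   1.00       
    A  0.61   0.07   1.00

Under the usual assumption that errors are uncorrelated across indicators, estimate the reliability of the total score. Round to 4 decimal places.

Var(E+H+A) = 3 + 2·[0.43 + 0.61 + 0.07] = 3 + 2.22 = 5.22.
With uncorrelated errors the cross-covariances are all true-score covariance, so they carry over unchanged; only the diagonal terms shrink to ρᵢσᵢ².
True-score variance = [0.89 + 0.93 + 0.92] + 2.22 = 2.74 + 2.22 = 4.96.
Reliability = 4.96 / 5.22 = 0.9502.

0.9502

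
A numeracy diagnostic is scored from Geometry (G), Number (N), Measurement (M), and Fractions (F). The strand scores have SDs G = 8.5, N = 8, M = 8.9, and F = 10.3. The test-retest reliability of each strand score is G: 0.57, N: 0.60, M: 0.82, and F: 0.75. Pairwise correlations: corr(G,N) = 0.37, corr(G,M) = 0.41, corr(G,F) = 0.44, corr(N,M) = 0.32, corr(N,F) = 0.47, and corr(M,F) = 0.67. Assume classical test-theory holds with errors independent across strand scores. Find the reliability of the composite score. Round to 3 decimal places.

Var(G+N+M+F) = 8.5² + 8² + 8.9² + 10.3² + 2·[8.5·8·0.37 + 8.5·8.9·0.41 + 8.5·10.3·0.44 + 8·8.9·0.32 + 8·10.3·0.47 + 8.9·10.3·0.67] = 321.55 + 435.259 = 756.809.
Under uncorrelated errors the observed covariances equal the true-score covariances, so only the own-variance terms attenuate.
True-score variance = [8.5²·0.57 + 8²·0.60 + 8.9²·0.82 + 10.3²·0.75] + 435.259 = 224.102 + 435.259 = 659.361.
Reliability = 659.361 / 756.809 = 0.871.

0.871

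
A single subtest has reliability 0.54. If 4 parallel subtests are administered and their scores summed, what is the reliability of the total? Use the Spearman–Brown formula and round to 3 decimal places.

0.824

ρ_k = kρ / (1 + (k−1)ρ) = 4·0.54 / (1 + 3·0.54) = 2.160 / 2.620 = 0.824.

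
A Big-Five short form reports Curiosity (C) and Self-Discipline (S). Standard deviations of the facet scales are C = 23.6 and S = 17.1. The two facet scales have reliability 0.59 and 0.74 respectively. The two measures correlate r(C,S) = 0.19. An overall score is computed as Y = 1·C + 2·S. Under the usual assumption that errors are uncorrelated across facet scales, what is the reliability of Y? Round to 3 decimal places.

0.738

Var(Y) = 23.6² + 2²·17.1² + 2·[2·23.6·17.1·0.19] = 1726.6 + 306.706 = 2033.31.
Under uncorrelated errors the observed covariances equal the true-score covariances, so only the own-variance terms attenuate.
True-score variance = [23.6²·0.59 + 2²·17.1²·0.74] + 306.706 = 1194.14 + 306.706 = 1500.85.
Reliability = 1500.85 / 2033.31 = 0.738.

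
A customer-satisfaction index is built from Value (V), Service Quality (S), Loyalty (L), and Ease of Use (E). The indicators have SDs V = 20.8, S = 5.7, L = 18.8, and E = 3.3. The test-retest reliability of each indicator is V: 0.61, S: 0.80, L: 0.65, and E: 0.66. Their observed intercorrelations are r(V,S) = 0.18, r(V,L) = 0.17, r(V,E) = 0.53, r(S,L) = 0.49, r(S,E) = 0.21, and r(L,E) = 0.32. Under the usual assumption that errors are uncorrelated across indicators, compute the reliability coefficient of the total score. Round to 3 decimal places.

Var(V+S+L+E) = 20.8² + 5.7² + 18.8² + 3.3² + 2·[20.8·5.7·0.18 + 20.8·18.8·0.17 + 20.8·3.3·0.53 + 5.7·18.8·0.49 + 5.7·3.3·0.21 + 18.8·3.3·0.32] = 829.46 + 401.016 = 1230.48.
With uncorrelated errors the cross-covariances are all true-score covariance, so they carry over unchanged; only the diagonal terms shrink to ρᵢσᵢ².
True-score variance = [20.8²·0.61 + 5.7²·0.80 + 18.8²·0.65 + 3.3²·0.66] + 401.016 = 526.826 + 401.016 = 927.842.
Reliability = 927.842 / 1230.48 = 0.754.

0.754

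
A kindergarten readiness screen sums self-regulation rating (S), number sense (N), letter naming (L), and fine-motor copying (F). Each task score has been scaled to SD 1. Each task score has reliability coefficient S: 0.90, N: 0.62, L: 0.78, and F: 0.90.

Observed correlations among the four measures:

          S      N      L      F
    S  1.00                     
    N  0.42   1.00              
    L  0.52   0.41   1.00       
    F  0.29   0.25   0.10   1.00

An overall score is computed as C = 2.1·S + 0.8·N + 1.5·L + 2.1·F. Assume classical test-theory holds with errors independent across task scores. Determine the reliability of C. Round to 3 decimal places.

Var(C) = 2.1² + 0.8² + 1.5² + 2.1² + 2·[1.68·0.42 + 3.15·0.52 + 4.41·0.29 + 1.2·0.41 + 1.68·0.25 + 3.15·0.10] = 11.71 + 9.699 = 21.409.
Because errors are independent across components, Cov(Tᵢ,Tⱼ) = Cov(Xᵢ,Xⱼ); the off-diagonal part of the true-score variance is the same as above.
True-score variance = [2.1²·0.90 + 0.8²·0.62 + 1.5²·0.78 + 2.1²·0.90] + 9.699 = 10.0898 + 9.699 = 19.7888.
Reliability = 19.7888 / 21.409 = 0.924.

0.924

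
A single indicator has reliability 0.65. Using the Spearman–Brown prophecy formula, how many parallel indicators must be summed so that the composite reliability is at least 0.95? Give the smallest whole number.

11

k ≥ ρ*(1−ρ₁)/(ρ₁(1−ρ*)) = 0.95·0.35 / (0.65·0.05) = 10.231.
Smallest integer k = 11.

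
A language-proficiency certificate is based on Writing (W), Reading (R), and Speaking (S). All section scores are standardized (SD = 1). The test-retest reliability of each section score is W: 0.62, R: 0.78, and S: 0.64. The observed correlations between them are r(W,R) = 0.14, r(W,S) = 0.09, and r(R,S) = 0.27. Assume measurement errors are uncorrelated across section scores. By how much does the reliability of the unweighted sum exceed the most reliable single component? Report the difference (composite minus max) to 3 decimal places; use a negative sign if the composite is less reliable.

-0.020

Var(sum) = 3 + 1 = 4; true-score variance = 2.04 + 1 = 3.04; composite reliability = 0.7600.
Max component reliability = 0.7800.
Difference = 0.7600 − 0.7800 = -0.020.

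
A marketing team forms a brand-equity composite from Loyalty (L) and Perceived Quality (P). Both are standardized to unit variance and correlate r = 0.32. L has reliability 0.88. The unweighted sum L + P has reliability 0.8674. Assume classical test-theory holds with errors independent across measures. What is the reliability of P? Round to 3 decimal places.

Var(L+P) = 2 + 2·0.32 = 2.640.
True-score variance = ρ_L + ρ_P + 2·0.32, so 0.8674 = (0.88 + ρ_P + 0.64) / 2.640.
ρ_P = 0.8674·2.640 − 0.88 − 0.64 = 0.770.

0.770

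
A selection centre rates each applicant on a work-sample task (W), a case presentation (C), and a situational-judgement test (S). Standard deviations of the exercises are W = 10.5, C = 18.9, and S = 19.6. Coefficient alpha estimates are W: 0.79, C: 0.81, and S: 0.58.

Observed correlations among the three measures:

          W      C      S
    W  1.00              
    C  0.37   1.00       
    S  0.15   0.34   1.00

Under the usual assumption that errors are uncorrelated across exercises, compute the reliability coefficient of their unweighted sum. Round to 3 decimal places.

0.808

Var(W+C+S) = 10.5² + 18.9² + 19.6² + 2·[10.5·18.9·0.37 + 10.5·19.6·0.15 + 18.9·19.6·0.34] = 851.62 + 460.492 = 1312.11.
With uncorrelated errors the cross-covariances are all true-score covariance, so they carry over unchanged; only the diagonal terms shrink to ρᵢσᵢ².
True-score variance = [10.5²·0.79 + 18.9²·0.81 + 19.6²·0.58] + 460.492 = 599.25 + 460.492 = 1059.74.
Reliability = 1059.74 / 1312.11 = 0.808.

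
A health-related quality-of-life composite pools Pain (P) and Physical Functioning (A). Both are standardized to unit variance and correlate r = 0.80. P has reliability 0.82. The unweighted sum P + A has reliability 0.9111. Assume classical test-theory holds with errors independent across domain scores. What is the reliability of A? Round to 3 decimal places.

Var(P+A) = 2 + 2·0.80 = 3.600.
True-score variance = ρ_P + ρ_A + 2·0.80, so 0.9111 = (0.82 + ρ_A + 1.60) / 3.600.
ρ_A = 0.9111·3.600 − 0.82 − 1.60 = 0.860.

0.860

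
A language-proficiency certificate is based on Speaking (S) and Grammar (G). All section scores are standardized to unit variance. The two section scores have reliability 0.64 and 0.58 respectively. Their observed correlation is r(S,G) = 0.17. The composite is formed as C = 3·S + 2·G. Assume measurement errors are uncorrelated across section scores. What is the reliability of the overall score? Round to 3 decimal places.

0.673

Var(C) = 3² + 2² + 2·[6·0.17] = 13 + 2.04 = 15.04.
Because errors are independent across components, Cov(Tᵢ,Tⱼ) = Cov(Xᵢ,Xⱼ); the off-diagonal part of the true-score variance is the same as above.
True-score variance = [3²·0.64 + 2²·0.58] + 2.04 = 8.08 + 2.04 = 10.12.
Reliability = 10.12 / 15.04 = 0.673.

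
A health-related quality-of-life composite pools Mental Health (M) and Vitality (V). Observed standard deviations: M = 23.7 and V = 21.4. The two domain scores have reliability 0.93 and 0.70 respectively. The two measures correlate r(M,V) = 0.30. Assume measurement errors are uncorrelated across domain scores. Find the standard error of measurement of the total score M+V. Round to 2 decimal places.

13.29

Var(total) = 1019.65 + 304.308 = 1323.96.
True-score variance = 842.944 + 304.308 = 1147.25, so reliability = 0.8665.
Error variance = 1323.96 − 1147.25 = 176.706; SEM = √176.706 = 13.29.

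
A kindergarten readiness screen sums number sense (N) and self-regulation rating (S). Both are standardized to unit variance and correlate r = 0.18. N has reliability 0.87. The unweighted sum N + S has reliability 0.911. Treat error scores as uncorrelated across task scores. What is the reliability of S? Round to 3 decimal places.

0.920

Var(N+S) = 2 + 2·0.18 = 2.360.
True-score variance = ρ_N + ρ_S + 2·0.18, so 0.911 = (0.87 + ρ_S + 0.36) / 2.360.
ρ_S = 0.911·2.360 − 0.87 − 0.36 = 0.920.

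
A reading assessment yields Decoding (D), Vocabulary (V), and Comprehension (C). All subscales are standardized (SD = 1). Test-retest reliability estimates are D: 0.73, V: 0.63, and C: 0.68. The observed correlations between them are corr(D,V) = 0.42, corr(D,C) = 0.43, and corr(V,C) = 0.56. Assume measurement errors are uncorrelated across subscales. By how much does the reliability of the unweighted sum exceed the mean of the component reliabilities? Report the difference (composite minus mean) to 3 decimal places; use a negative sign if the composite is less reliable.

Var(sum) = 3 + 2.82 = 5.82; true-score variance = 2.04 + 2.82 = 4.86; composite reliability = 0.8351.
Mean component reliability = 0.6800.
Difference = 0.8351 − 0.6800 = 0.155.

0.155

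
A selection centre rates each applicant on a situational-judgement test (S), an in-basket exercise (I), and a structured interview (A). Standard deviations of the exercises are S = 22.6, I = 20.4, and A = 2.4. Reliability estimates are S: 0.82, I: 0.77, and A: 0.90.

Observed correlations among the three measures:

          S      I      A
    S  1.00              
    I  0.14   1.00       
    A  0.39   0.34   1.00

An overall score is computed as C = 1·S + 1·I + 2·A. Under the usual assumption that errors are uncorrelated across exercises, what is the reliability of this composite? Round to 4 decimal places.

Var(C) = 22.6² + 20.4² + 2²·2.4² + 2·[22.6·20.4·0.14 + 2·22.6·2.4·0.39 + 2·20.4·2.4·0.34] = 949.96 + 280.291 = 1230.25.
Because errors are independent across components, Cov(Tᵢ,Tⱼ) = Cov(Xᵢ,Xⱼ); the off-diagonal part of the true-score variance is the same as above.
True-score variance = [22.6²·0.82 + 20.4²·0.77 + 2²·2.4²·0.90] + 280.291 = 760.002 + 280.291 = 1040.29.
Reliability = 1040.29 / 1230.25 = 0.8456.

0.8456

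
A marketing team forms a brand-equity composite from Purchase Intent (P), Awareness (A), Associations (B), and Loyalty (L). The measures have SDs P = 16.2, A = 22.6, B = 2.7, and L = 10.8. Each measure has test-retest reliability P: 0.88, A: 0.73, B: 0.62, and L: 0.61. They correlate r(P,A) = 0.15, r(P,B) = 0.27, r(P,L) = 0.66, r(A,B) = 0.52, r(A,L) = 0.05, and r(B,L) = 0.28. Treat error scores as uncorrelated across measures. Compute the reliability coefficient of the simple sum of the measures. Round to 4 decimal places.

Var(P+A+B+L) = 16.2² + 22.6² + 2.7² + 10.8² + 2·[16.2·22.6·0.15 + 16.2·2.7·0.27 + 16.2·10.8·0.66 + 22.6·2.7·0.52 + 22.6·10.8·0.05 + 2.7·10.8·0.28] = 897.13 + 468.601 = 1365.73.
Because errors are independent across components, Cov(Tᵢ,Tⱼ) = Cov(Xᵢ,Xⱼ); the off-diagonal part of the true-score variance is the same as above.
True-score variance = [16.2²·0.88 + 22.6²·0.73 + 2.7²·0.62 + 10.8²·0.61] + 468.601 = 679.472 + 468.601 = 1148.07.
Reliability = 1148.07 / 1365.73 = 0.8406.

0.8406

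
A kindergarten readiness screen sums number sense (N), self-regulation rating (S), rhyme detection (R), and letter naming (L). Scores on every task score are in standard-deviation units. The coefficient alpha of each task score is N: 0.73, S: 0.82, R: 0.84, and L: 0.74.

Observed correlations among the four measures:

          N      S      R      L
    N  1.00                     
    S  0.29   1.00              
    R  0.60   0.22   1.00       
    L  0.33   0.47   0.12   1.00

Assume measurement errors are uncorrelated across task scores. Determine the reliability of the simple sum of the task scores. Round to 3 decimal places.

0.892

Var(N+S+R+L) = 4 + 2·[0.29 + 0.60 + 0.33 + 0.22 + 0.47 + 0.12] = 4 + 4.06 = 8.06.
Because errors are independent across components, Cov(Tᵢ,Tⱼ) = Cov(Xᵢ,Xⱼ); the off-diagonal part of the true-score variance is the same as above.
True-score variance = [0.73 + 0.82 + 0.84 + 0.74] + 4.06 = 3.13 + 4.06 = 7.19.
Reliability = 7.19 / 8.06 = 0.892.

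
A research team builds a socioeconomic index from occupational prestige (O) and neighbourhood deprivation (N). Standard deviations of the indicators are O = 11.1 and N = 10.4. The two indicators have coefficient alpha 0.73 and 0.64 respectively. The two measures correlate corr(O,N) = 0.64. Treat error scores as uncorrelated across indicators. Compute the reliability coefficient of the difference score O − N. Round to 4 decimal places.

Var(O−N) = 11.1² + 10.4² − 2·11.1·10.4·0.64 = 231.37 − 147.763 = 83.6068.
Under uncorrelated errors the observed covariances equal the true-score covariances, so only the own-variance terms attenuate.
True-score variance = [11.1²·0.73 + 10.4²·0.64] − 147.763 = 159.166 − 147.763 = 11.4025.
Reliability = 11.4025 / 83.6068 = 0.1364.

0.1364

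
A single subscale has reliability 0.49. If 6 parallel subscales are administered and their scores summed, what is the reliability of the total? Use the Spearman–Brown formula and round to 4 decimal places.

0.8522

ρ_k = kρ / (1 + (k−1)ρ) = 6·0.49 / (1 + 5·0.49) = 2.940 / 3.450 = 0.8522.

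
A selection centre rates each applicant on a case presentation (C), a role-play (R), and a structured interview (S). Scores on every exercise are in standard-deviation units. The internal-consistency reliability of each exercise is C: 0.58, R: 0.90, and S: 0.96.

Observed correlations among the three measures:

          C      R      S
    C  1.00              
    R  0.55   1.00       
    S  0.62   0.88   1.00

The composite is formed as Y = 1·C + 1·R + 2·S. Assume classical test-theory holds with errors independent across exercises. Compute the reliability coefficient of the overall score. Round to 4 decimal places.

0.9481

Var(Y) = 1 + 1 + 2² + 2·[0.55 + 2·0.62 + 2·0.88] = 6 + 7.1 = 13.1.
Because errors are independent across components, Cov(Tᵢ,Tⱼ) = Cov(Xᵢ,Xⱼ); the off-diagonal part of the true-score variance is the same as above.
True-score variance = [0.58 + 0.90 + 2²·0.96] + 7.1 = 5.32 + 7.1 = 12.42.
Reliability = 12.42 / 13.1 = 0.9481.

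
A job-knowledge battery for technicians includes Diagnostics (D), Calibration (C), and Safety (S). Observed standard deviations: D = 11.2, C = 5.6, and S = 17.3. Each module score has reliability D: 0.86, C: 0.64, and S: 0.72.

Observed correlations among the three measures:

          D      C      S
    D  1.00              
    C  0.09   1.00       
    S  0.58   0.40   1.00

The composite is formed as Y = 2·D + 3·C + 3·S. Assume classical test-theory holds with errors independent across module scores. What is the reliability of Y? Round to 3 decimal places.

0.834

Var(Y) = 2²·11.2² + 3²·5.6² + 3²·17.3² + 2·[6·11.2·5.6·0.09 + 6·11.2·17.3·0.58 + 9·5.6·17.3·0.40] = 3477.61 + 2113.84 = 5591.45.
Because errors are independent across components, Cov(Tᵢ,Tⱼ) = Cov(Xᵢ,Xⱼ); the off-diagonal part of the true-score variance is the same as above.
True-score variance = [2²·11.2²·0.86 + 3²·5.6²·0.64 + 3²·17.3²·0.72] + 2113.84 = 2551.55 + 2113.84 = 4665.39.
Reliability = 4665.39 / 5591.45 = 0.834.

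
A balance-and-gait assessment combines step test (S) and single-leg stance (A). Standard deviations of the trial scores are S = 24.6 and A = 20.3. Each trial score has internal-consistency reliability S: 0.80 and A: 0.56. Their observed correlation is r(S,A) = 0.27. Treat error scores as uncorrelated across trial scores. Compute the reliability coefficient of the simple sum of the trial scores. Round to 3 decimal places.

Var(S+A) = 24.6² + 20.3² + 2·[24.6·20.3·0.27] = 1017.25 + 269.665 = 1286.92.
Because errors are independent across components, Cov(Tᵢ,Tⱼ) = Cov(Xᵢ,Xⱼ); the off-diagonal part of the true-score variance is the same as above.
True-score variance = [24.6²·0.80 + 20.3²·0.56] + 269.665 = 714.898 + 269.665 = 984.564.
Reliability = 984.564 / 1286.92 = 0.765.

0.765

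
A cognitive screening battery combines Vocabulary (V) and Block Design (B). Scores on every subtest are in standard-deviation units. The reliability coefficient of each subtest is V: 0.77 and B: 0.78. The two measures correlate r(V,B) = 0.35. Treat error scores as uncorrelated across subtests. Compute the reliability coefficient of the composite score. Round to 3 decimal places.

Var(V+B) = 2 + 2·[0.35] = 2 + 0.7 = 2.7.
With uncorrelated errors the cross-covariances are all true-score covariance, so they carry over unchanged; only the diagonal terms shrink to ρᵢσᵢ².
True-score variance = [0.77 + 0.78] + 0.7 = 1.55 + 0.7 = 2.25.
Reliability = 2.25 / 2.7 = 0.833.

0.833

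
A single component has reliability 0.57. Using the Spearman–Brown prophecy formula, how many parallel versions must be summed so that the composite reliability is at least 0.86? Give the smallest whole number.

5

k ≥ ρ*(1−ρ₁)/(ρ₁(1−ρ*)) = 0.86·0.43 / (0.57·0.14) = 4.634.
Smallest integer k = 5.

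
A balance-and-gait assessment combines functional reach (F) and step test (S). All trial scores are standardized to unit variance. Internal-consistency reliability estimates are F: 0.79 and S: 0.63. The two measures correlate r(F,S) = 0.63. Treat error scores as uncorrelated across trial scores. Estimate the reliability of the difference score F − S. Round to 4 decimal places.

0.2162

Var(F−S) = 1 + 1 − 2·0.63 = 2 − 1.26 = 0.74.
Because errors are independent across components, Cov(Tᵢ,Tⱼ) = Cov(Xᵢ,Xⱼ); the off-diagonal part of the true-score variance is the same as above.
True-score variance = [0.79 + 0.63] − 1.26 = 1.42 − 1.26 = 0.16.
Reliability = 0.16 / 0.74 = 0.2162.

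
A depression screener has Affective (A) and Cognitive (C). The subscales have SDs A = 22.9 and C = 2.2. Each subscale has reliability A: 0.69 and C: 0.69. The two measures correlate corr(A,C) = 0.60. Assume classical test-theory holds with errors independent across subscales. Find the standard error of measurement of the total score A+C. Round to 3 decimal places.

Var(total) = 529.25 + 60.456 = 589.706.
True-score variance = 365.182 + 60.456 = 425.638, so reliability = 0.7218.
Error variance = 589.706 − 425.638 = 164.068; SEM = √164.068 = 12.809.

12.809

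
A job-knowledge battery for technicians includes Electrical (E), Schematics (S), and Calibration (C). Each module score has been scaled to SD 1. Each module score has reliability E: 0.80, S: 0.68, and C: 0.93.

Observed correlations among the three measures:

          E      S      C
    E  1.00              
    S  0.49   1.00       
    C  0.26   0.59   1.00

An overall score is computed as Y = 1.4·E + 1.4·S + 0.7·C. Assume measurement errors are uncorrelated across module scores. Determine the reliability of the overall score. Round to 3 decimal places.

0.868

Var(Y) = 1.4² + 1.4² + 0.7² + 2·[1.96·0.49 + 0.98·0.26 + 0.98·0.59] = 4.41 + 3.5868 = 7.9968.
Under uncorrelated errors the observed covariances equal the true-score covariances, so only the own-variance terms attenuate.
True-score variance = [1.4²·0.80 + 1.4²·0.68 + 0.7²·0.93] + 3.5868 = 3.3565 + 3.5868 = 6.9433.
Reliability = 6.9433 / 7.9968 = 0.868.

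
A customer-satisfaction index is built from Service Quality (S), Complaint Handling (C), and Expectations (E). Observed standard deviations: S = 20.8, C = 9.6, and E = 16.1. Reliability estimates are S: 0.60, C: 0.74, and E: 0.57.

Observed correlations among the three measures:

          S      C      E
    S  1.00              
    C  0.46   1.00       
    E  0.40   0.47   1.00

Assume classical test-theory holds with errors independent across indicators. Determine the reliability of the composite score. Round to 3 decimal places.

Var(S+C+E) = 20.8² + 9.6² + 16.1² + 2·[20.8·9.6·0.46 + 20.8·16.1·0.40 + 9.6·16.1·0.47] = 784.01 + 596.896 = 1380.91.
With uncorrelated errors the cross-covariances are all true-score covariance, so they carry over unchanged; only the diagonal terms shrink to ρᵢσᵢ².
True-score variance = [20.8²·0.60 + 9.6²·0.74 + 16.1²·0.57] + 596.896 = 475.532 + 596.896 = 1072.43.
Reliability = 1072.43 / 1380.91 = 0.777.

0.777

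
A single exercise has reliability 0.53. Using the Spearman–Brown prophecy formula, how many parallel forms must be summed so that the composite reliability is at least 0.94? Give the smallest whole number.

14

k ≥ ρ*(1−ρ₁)/(ρ₁(1−ρ*)) = 0.94·0.47 / (0.53·0.06) = 13.893.
Smallest integer k = 14.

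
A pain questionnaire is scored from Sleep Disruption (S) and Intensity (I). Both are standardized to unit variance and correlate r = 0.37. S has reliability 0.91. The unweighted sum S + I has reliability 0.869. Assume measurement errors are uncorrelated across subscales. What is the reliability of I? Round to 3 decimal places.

0.731

Var(S+I) = 2 + 2·0.37 = 2.740.
True-score variance = ρ_S + ρ_I + 2·0.37, so 0.869 = (0.91 + ρ_I + 0.74) / 2.740.
ρ_I = 0.869·2.740 − 0.91 − 0.74 = 0.731.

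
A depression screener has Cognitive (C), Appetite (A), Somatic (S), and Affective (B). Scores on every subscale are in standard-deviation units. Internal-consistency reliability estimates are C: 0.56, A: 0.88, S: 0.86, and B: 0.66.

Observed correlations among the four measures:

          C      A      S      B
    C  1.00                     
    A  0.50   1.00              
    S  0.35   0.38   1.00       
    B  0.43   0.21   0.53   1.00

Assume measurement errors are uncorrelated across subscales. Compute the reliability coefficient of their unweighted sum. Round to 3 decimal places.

0.882

Var(C+A+S+B) = 4 + 2·[0.50 + 0.35 + 0.43 + 0.38 + 0.21 + 0.53] = 4 + 4.8 = 8.8.
Under uncorrelated errors the observed covariances equal the true-score covariances, so only the own-variance terms attenuate.
True-score variance = [0.56 + 0.88 + 0.86 + 0.66] + 4.8 = 2.96 + 4.8 = 7.76.
Reliability = 7.76 / 8.8 = 0.882.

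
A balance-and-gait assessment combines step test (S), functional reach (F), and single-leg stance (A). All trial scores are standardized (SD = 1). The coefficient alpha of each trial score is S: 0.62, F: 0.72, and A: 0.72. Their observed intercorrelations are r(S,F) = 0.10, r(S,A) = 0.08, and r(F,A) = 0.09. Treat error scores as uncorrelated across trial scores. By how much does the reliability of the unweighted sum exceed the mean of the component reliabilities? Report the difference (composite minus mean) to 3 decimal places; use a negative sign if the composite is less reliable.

0.048

Var(sum) = 3 + 0.54 = 3.54; true-score variance = 2.06 + 0.54 = 2.6; composite reliability = 0.7345.
Mean component reliability = 0.6867.
Difference = 0.7345 − 0.6867 = 0.048.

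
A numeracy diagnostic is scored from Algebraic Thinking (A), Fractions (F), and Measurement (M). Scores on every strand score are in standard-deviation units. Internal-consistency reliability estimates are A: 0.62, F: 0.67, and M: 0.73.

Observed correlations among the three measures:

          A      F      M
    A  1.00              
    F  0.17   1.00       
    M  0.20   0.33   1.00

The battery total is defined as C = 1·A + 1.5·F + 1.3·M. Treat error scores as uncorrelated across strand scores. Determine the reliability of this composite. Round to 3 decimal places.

Var(C) = 1 + 1.5² + 1.3² + 2·[1.5·0.17 + 1.3·0.20 + 1.95·0.33] = 4.94 + 2.317 = 7.257.
With uncorrelated errors the cross-covariances are all true-score covariance, so they carry over unchanged; only the diagonal terms shrink to ρᵢσᵢ².
True-score variance = [0.62 + 1.5²·0.67 + 1.3²·0.73] + 2.317 = 3.3612 + 2.317 = 5.6782.
Reliability = 5.6782 / 7.257 = 0.782.

0.782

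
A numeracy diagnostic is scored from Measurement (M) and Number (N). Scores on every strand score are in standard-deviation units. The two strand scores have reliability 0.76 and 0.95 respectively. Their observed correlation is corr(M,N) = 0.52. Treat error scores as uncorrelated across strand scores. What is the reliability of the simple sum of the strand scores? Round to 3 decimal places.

Var(M+N) = 2 + 2·[0.52] = 2 + 1.04 = 3.04.
Under uncorrelated errors the observed covariances equal the true-score covariances, so only the own-variance terms attenuate.
True-score variance = [0.76 + 0.95] + 1.04 = 1.71 + 1.04 = 2.75.
Reliability = 2.75 / 3.04 = 0.905.

0.905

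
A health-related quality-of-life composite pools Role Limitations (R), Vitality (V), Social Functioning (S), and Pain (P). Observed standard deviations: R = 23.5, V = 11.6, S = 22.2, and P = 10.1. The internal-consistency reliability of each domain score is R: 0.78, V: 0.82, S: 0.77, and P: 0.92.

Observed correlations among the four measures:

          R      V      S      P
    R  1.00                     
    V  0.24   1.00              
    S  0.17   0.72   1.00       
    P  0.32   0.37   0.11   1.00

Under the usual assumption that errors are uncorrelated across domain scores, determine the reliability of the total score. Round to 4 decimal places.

Var(R+V+S+P) = 23.5² + 11.6² + 22.2² + 10.1² + 2·[23.5·11.6·0.24 + 23.5·22.2·0.17 + 23.5·10.1·0.32 + 11.6·22.2·0.72 + 11.6·10.1·0.37 + 22.2·10.1·0.11] = 1281.66 + 966.986 = 2248.65.
With uncorrelated errors the cross-covariances are all true-score covariance, so they carry over unchanged; only the diagonal terms shrink to ρᵢσᵢ².
True-score variance = [23.5²·0.78 + 11.6²·0.82 + 22.2²·0.77 + 10.1²·0.92] + 966.986 = 1014.43 + 966.986 = 1981.42.
Reliability = 1981.42 / 2248.65 = 0.8812.

0.8812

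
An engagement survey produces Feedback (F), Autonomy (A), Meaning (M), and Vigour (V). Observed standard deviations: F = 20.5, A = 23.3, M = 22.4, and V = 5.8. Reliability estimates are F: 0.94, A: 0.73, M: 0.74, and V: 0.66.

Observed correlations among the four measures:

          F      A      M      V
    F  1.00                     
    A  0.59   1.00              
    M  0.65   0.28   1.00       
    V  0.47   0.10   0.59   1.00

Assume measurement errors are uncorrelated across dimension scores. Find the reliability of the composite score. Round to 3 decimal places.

0.903

Var(F+A+M+V) = 20.5² + 23.3² + 22.4² + 5.8² + 2·[20.5·23.3·0.59 + 20.5·22.4·0.65 + 20.5·5.8·0.47 + 23.3·22.4·0.28 + 23.3·5.8·0.10 + 22.4·5.8·0.59] = 1498.54 + 1744.96 = 3243.5.
Because errors are independent across components, Cov(Tᵢ,Tⱼ) = Cov(Xᵢ,Xⱼ); the off-diagonal part of the true-score variance is the same as above.
True-score variance = [20.5²·0.94 + 23.3²·0.73 + 22.4²·0.74 + 5.8²·0.66] + 1744.96 = 1184.85 + 1744.96 = 2929.81.
Reliability = 2929.81 / 3243.5 = 0.903.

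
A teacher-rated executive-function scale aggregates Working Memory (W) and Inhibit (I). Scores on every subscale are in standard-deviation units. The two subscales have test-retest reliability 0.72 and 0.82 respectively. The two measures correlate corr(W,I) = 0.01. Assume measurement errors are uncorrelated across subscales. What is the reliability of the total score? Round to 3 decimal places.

Var(W+I) = 2 + 2·[0.01] = 2 + 0.02 = 2.02.
Under uncorrelated errors the observed covariances equal the true-score covariances, so only the own-variance terms attenuate.
True-score variance = [0.72 + 0.82] + 0.02 = 1.54 + 0.02 = 1.56.
Reliability = 1.56 / 2.02 = 0.772.

0.772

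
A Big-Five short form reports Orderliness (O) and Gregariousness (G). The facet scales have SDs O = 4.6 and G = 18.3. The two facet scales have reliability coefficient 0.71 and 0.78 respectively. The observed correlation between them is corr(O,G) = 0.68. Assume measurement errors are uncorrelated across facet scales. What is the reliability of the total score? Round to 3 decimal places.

Var(O+G) = 4.6² + 18.3² + 2·[4.6·18.3·0.68] = 356.05 + 114.485 = 470.535.
With uncorrelated errors the cross-covariances are all true-score covariance, so they carry over unchanged; only the diagonal terms shrink to ρᵢσᵢ².
True-score variance = [4.6²·0.71 + 18.3²·0.78] + 114.485 = 276.238 + 114.485 = 390.723.
Reliability = 390.723 / 470.535 = 0.830.

0.830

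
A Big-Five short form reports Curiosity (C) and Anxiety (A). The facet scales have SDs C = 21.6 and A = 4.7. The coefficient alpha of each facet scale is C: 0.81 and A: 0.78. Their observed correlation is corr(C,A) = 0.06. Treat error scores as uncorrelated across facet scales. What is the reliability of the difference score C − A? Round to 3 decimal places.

0.804

Var(C−A) = 21.6² + 4.7² − 2·21.6·4.7·0.06 = 488.65 − 12.1824 = 476.468.
Because errors are independent across components, Cov(Tᵢ,Tⱼ) = Cov(Xᵢ,Xⱼ); the off-diagonal part of the true-score variance is the same as above.
True-score variance = [21.6²·0.81 + 4.7²·0.78] − 12.1824 = 395.144 − 12.1824 = 382.961.
Reliability = 382.961 / 476.468 = 0.804.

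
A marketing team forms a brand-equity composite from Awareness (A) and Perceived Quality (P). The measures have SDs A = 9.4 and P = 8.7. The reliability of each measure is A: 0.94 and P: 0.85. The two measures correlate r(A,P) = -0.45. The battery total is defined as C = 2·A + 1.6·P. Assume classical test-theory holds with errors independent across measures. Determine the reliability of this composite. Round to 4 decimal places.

Var(C) = 2²·9.4² + 1.6²·8.7² + 2·[3.2·9.4·8.7·(-0.45)] = 547.206 − 235.526 = 311.68.
With uncorrelated errors the cross-covariances are all true-score covariance, so they carry over unchanged; only the diagonal terms shrink to ρᵢσᵢ².
True-score variance = [2²·9.4²·0.94 + 1.6²·8.7²·0.85] − 235.526 = 496.935 − 235.526 = 261.409.
Reliability = 261.409 / 311.68 = 0.8387.

0.8387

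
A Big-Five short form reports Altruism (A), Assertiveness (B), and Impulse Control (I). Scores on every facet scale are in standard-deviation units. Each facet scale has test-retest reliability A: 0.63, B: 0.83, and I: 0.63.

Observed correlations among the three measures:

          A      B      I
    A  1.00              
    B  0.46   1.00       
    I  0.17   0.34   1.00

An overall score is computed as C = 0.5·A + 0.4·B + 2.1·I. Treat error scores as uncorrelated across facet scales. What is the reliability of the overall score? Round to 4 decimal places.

0.7048

Var(C) = 0.5² + 0.4² + 2.1² + 2·[0.2·0.46 + 1.05·0.17 + 0.84·0.34] = 4.82 + 1.1122 = 5.9322.
Under uncorrelated errors the observed covariances equal the true-score covariances, so only the own-variance terms attenuate.
True-score variance = [0.5²·0.63 + 0.4²·0.83 + 2.1²·0.63] + 1.1122 = 3.0686 + 1.1122 = 4.1808.
Reliability = 4.1808 / 5.9322 = 0.7048.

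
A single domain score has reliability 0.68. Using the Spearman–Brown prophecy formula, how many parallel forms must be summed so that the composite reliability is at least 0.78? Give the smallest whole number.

k ≥ ρ*(1−ρ₁)/(ρ₁(1−ρ*)) = 0.78·0.32 / (0.68·0.22) = 1.668.
Smallest integer k = 2.

2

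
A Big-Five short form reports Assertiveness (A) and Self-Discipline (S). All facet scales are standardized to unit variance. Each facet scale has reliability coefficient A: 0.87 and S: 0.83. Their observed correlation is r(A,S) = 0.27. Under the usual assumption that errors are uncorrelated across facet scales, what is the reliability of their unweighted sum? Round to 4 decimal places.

Var(A+S) = 2 + 2·[0.27] = 2 + 0.54 = 2.54.
With uncorrelated errors the cross-covariances are all true-score covariance, so they carry over unchanged; only the diagonal terms shrink to ρᵢσᵢ².
True-score variance = [0.87 + 0.83] + 0.54 = 1.7 + 0.54 = 2.24.
Reliability = 2.24 / 2.54 = 0.8819.

0.8819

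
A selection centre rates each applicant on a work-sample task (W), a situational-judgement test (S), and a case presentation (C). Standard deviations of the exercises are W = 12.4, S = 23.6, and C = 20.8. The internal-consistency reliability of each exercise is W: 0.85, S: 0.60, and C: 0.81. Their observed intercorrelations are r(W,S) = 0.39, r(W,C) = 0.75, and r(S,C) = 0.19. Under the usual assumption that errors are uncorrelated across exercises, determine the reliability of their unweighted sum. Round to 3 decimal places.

0.831

Var(W+S+C) = 12.4² + 23.6² + 20.8² + 2·[12.4·23.6·0.39 + 12.4·20.8·0.75 + 23.6·20.8·0.19] = 1143.36 + 801.674 = 1945.03.
Under uncorrelated errors the observed covariances equal the true-score covariances, so only the own-variance terms attenuate.
True-score variance = [12.4²·0.85 + 23.6²·0.60 + 20.8²·0.81] + 801.674 = 815.31 + 801.674 = 1616.98.
Reliability = 1616.98 / 1945.03 = 0.831.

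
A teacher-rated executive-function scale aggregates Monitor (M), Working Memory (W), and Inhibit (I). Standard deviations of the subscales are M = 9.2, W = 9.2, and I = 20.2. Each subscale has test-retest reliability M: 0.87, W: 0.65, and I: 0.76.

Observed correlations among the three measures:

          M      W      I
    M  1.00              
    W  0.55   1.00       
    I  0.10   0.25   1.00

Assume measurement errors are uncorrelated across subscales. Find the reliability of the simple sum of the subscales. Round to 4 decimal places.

Var(M+W+I) = 9.2² + 9.2² + 20.2² + 2·[9.2·9.2·0.55 + 9.2·20.2·0.10 + 9.2·20.2·0.25] = 577.32 + 223.192 = 800.512.
With uncorrelated errors the cross-covariances are all true-score covariance, so they carry over unchanged; only the diagonal terms shrink to ρᵢσᵢ².
True-score variance = [9.2²·0.87 + 9.2²·0.65 + 20.2²·0.76] + 223.192 = 438.763 + 223.192 = 661.955.
Reliability = 661.955 / 800.512 = 0.8269.

0.8269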